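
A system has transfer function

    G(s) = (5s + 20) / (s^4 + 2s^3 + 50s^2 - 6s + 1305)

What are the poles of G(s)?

s = -3 ± 6j, 2 ± 5j

The poles are the roots of the denominator s^4 + 2s^3 + 50s^2 - 6s + 1305 = 0.
No real roots exist; factor into two real quadratics: (s^2 + 6s + 45)(s^2 - 4s + 29) = 0.
Each quadratic gives a conjugate pair via the quadratic formula.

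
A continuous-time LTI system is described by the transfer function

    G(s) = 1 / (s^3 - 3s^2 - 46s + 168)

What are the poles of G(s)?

The poles are the roots of the denominator s^3 - 3s^2 - 46s + 168 = 0.
Trying s = -7: the polynomial evaluates to 0, so (s + 7) is a factor.
Dividing out leaves s^2 - 10s + 24 = 0.
Factoring the quadratic: (s - 6)(s - 4) = 0.

s = -7, 6, 4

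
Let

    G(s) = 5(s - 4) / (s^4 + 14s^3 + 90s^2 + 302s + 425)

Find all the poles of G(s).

The poles are the roots of the denominator s^4 + 14s^3 + 90s^2 + 302s + 425 = 0.
No real roots exist; factor into two real quadratics: (s^2 + 6s + 25)(s^2 + 8s + 17) = 0.
Each quadratic gives a conjugate pair via the quadratic formula.

s = -3 + 4j, -3 - 4j, -4 + j, -4 - j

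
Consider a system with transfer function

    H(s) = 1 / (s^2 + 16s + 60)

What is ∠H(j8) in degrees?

At s = j8: numerator = 1, denominator = -4 + j128.
∠H = ∠num − ∠den = 0° − (91.790°) = -91.79°.

∠H(j8) ≈ -91.79°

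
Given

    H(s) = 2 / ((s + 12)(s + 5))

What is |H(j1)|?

Substitute s = j1: numerator = 2, denominator = 59 + j17.
|H(j1)| = |2| / |59 + j17| = 2 / 61.400 ≈ 0.03257.

|H(j1)| ≈ 0.03257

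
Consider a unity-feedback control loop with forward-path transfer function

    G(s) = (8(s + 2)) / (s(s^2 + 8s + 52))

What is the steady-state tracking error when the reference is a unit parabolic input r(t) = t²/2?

G(s) has one pole at the origin.
This is a Type 1 system; Ka = lim_{s→0} s^2·G(s) = 0, so the steady-state error for a parabola input is infinite.

e_ss = ∞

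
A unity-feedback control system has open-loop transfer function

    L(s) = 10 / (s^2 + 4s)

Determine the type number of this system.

Type 1

The denominator has 1 factor of s at the origin (free integrator), so this is a Type 1 system.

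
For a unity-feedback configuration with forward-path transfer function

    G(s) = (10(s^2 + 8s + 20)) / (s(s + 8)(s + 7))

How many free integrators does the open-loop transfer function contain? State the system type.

The denominator has 1 factor of s at the origin (free integrator), so this is a Type 1 system.

Type 1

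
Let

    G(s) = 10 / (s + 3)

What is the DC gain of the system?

G(0) = 10/3 ≈ 3.333

Set s = 0: G(0) = (10) / (3) = 10/3.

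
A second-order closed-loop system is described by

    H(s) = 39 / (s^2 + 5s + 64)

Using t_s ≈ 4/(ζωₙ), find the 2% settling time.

Comparing s^2 + 5s + 64 to s^2 + 2ζωₙs + ωₙ²: ωₙ = 8 rad/s and ζ = 5/(2·8) = 0.3125.
ζωₙ = 5/2 = 2.5, so t_s ≈ 4/(ζωₙ) = 4/2.5 = 1.600 s.

t_s ≈ 1.600 s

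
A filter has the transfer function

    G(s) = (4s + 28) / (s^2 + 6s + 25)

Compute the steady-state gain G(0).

Set s = 0: G(0) = (28) / (25) = 28/25.

G(0) = 28/25 ≈ 1.120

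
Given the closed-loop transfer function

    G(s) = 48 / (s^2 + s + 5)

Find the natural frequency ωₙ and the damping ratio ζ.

Compare the denominator to the standard form s^2 + 2ζωₙs + ωₙ².
ωₙ² = 5, so ωₙ = √5 ≈ 2.236 rad/s.
2ζωₙ = 1, so ζ = 1/(2·√5) ≈ 0.2236.

ωₙ ≈ 2.236 rad/s, ζ ≈ 0.2236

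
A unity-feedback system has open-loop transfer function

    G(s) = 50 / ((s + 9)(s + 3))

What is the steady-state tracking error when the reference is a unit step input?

G(s) has no poles at the origin.
This is a Type 0 system. Kp = lim_{s→0} G(s) = 50/27.
e_ss = 1/(1 + Kp) = 1/(1 + 50/27) = 27/77 ≈ 0.3506.

e_ss = 0.3506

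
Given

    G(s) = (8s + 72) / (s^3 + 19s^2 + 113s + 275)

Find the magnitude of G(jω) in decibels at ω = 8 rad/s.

Substitute s = j8: numerator = 72 + j64, denominator = -941 + j392.
|G(j8)| = |72 + j64| / |-941 + j392| = 96.333 / 1019.4 ≈ 0.09450.
In decibels: 20·log₁₀(0.09450) ≈ -20.5 dB.

|G(j8)|_dB ≈ -20.5 dB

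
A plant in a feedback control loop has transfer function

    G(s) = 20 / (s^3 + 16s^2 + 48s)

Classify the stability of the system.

The denominator s^3 + 16s^2 + 48s factors as s(s + 4)(s + 12), giving poles at s = 0, -4, -12.
Since the simple pole(s) at s = 0 lie on the jω-axis with none in the right half-plane, the system is marginally stable.

marginally stable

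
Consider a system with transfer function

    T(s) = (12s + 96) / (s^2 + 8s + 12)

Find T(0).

T(0) = 8

Set s = 0: T(0) = (96) / (12) = 8.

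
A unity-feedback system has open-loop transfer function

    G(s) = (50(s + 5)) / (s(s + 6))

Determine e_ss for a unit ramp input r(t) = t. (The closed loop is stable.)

G(s) has one pole at the origin.
This is a Type 1 system. Kv = lim_{s→0} s·G(s) = 250/6 = 125/3.
e_ss = 1/Kv = 1/(125/3) = 3/125 ≈ 0.02400.

e_ss = 0.02400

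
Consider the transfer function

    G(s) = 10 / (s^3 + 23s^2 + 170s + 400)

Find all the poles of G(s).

The poles are the roots of the denominator s^3 + 23s^2 + 170s + 400 = 0.
Trying s = -8: the polynomial evaluates to 0, so (s + 8) is a factor.
Dividing out leaves s^2 + 15s + 50 = 0.
Factoring the quadratic: (s + 5)(s + 10) = 0.

s = -8, -5, -10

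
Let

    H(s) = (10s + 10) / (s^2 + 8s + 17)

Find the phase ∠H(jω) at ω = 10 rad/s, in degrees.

At s = j10: numerator = 10 + j100, denominator = -83 + j80.
∠H = ∠num − ∠den = 84.289° − (136.05°) = -51.76°.

∠H(j10) ≈ -51.76°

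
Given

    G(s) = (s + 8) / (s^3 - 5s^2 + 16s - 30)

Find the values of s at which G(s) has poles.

The poles are the roots of the denominator s^3 - 5s^2 + 16s - 30 = 0.
Trying s = 3: the polynomial evaluates to 0, so (s - 3) is a factor.
Dividing out leaves s^2 - 2s + 10 = 0.
The quadratic formula then gives s = 1 ± 3j.

s = 1 ± 3j, 3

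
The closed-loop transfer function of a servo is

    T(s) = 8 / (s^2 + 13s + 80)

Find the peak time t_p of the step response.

Comparing s^2 + 13s + 80 to s^2 + 2ζωₙs + ωₙ²: ωₙ = √80 ≈ 8.944 rad/s and ζ = 13/(2·√80) ≈ 0.7267.
ζωₙ = 13/2 = 6.5, so ω_d = ωₙ√(1−ζ²) = √(ωₙ² − (ζωₙ)²) = √(80 − 6.5²) = √37.75 ≈ 6.144 rad/s.
t_p = π/ω_d = π/6.144 ≈ 0.5113 s.

t_p ≈ 0.5113 s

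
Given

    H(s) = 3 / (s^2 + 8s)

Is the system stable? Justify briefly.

The denominator s^2 + 8s factors as s(s + 8), giving poles at s = 0, -8.
Since the simple pole(s) at s = 0 lie on the jω-axis with none in the right half-plane, the system is marginally stable.

marginally stable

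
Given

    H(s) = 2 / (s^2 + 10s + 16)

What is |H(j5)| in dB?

Substitute s = j5: numerator = 2, denominator = -9 + j50.
|H(j5)| = |2| / |-9 + j50| = 2 / 50.804 ≈ 0.03937.
In decibels: 20·log₁₀(0.03937) ≈ -28.1 dB.

|H(j5)|_dB ≈ -28.1 dB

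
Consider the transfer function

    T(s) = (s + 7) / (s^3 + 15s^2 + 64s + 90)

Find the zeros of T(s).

s = -7

Set the numerator to zero: s + 7 = 0.
So s = -7.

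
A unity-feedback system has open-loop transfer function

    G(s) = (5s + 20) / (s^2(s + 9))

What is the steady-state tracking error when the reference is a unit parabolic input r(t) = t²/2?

G(s) has 2 poles at the origin.
This is a Type 2 system. Ka = lim_{s→0} s^2·G(s) = 20/9.
e_ss = 1/Ka = 1/(20/9) = 9/20 ≈ 0.4500.

e_ss = 0.4500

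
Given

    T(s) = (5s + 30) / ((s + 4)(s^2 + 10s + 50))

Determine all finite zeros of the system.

Set the numerator to zero: 5s + 30 = 0, i.e. 5·(s + 6) = 0.
So s = -6.

s = -6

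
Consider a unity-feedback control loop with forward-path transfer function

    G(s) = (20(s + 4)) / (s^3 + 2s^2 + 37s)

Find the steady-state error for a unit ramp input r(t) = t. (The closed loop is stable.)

G(s) has one pole at the origin.
This is a Type 1 system. Kv = lim_{s→0} s·G(s) = 80/37.
e_ss = 1/Kv = 1/(80/37) = 37/80 ≈ 0.4625.

e_ss = 0.4625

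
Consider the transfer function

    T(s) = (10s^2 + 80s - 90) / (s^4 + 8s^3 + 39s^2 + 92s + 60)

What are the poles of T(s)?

s = -2 + 4j, -2 - 4j, -3, -1

The poles are the roots of the denominator s^4 + 8s^3 + 39s^2 + 92s + 60 = 0.
Trying s = -3: the polynomial evaluates to 0, so (s + 3) is a factor.
Dividing out leaves s^3 + 5s^2 + 24s + 20 = 0.
This factors further as (s^2 + 4s + 20)(s + 1) = 0.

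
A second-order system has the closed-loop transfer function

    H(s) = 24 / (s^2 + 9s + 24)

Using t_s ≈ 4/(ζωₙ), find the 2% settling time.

Comparing s^2 + 9s + 24 to s^2 + 2ζωₙs + ωₙ²: ωₙ = √24 ≈ 4.899 rad/s and ζ = 9/(2·√24) ≈ 0.9186.
ζωₙ = 9/2 = 4.5, so t_s ≈ 4/(ζωₙ) = 4/4.5 ≈ 0.8889 s.

t_s ≈ 0.8889 s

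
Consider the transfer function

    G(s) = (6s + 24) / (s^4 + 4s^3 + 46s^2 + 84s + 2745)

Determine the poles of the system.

s = 3 + 6j, 3 - 6j, -5 + 6j, -5 - 6j

The poles are the roots of the denominator s^4 + 4s^3 + 46s^2 + 84s + 2745 = 0.
No real roots exist; factor into two real quadratics: (s^2 - 6s + 45)(s^2 + 10s + 61) = 0.
Each quadratic gives a conjugate pair via the quadratic formula.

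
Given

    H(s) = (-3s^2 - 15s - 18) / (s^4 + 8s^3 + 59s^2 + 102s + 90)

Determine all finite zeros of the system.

s = -3, -2

Set the numerator to zero: -3s^2 - 15s - 18 = 0, i.e. -3·(s^2 + 5s + 6) = 0.
Factoring: (s + 3)(s + 2) = 0.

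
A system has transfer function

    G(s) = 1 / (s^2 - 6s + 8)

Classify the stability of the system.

unstable

The denominator s^2 - 6s + 8 factors as (s - 4)(s - 2), giving poles at s = 4, 2.
Since the pole(s) at s = 4, 2 lie in the right half-plane, the system is unstable.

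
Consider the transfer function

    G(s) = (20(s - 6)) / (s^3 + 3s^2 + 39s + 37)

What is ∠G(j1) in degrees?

At s = j1: numerator = -120 + j20, denominator = 34 + j38.
∠G = ∠num − ∠den = 170.54° − (48.180°) = 122.4°.

∠G(j1) ≈ 122.4°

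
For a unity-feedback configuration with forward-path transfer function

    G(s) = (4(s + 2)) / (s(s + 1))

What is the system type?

Type 1

The denominator has 1 factor of s at the origin (free integrator), so this is a Type 1 system.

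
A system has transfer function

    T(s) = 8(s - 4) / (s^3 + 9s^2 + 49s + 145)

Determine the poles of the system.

The poles are the roots of the denominator s^3 + 9s^2 + 49s + 145 = 0.
Trying s = -5: the polynomial evaluates to 0, so (s + 5) is a factor.
Dividing out leaves s^2 + 4s + 29 = 0.
The quadratic formula then gives s = -2 ± 5j.

s = -2 ± 5j, -5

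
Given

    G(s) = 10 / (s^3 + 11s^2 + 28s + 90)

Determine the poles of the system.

The poles are the roots of the denominator s^3 + 11s^2 + 28s + 90 = 0.
Trying s = -9: the polynomial evaluates to 0, so (s + 9) is a factor.
Dividing out leaves s^2 + 2s + 10 = 0.
The quadratic formula then gives s = -1 ± 3j.

s = -1 + 3j, -1 - 3j, -9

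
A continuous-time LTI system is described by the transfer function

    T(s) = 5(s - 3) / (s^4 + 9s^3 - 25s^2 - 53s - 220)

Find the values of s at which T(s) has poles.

The poles are the roots of the denominator s^4 + 9s^3 - 25s^2 - 53s - 220 = 0.
Trying s = 4: the polynomial evaluates to 0, so (s - 4) is a factor.
Dividing out leaves s^3 + 13s^2 + 27s + 55 = 0.
This factors further as (s^2 + 2s + 5)(s + 11) = 0.

s = -1 + 2j, -1 - 2j, 4, -11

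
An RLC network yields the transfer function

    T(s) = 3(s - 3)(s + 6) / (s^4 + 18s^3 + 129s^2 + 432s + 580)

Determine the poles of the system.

s = -5 + 2j, -5 - 2j, -4 + 2j, -4 - 2j

The poles are the roots of the denominator s^4 + 18s^3 + 129s^2 + 432s + 580 = 0.
No real roots exist; factor into two real quadratics: (s^2 + 10s + 29)(s^2 + 8s + 20) = 0.
Each quadratic gives a conjugate pair via the quadratic formula.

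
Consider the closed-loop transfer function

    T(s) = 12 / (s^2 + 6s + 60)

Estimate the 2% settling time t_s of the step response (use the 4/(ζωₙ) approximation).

t_s ≈ 1.333 s

Comparing s^2 + 6s + 60 to s^2 + 2ζωₙs + ωₙ²: ωₙ = √60 ≈ 7.746 rad/s and ζ = 6/(2·√60) ≈ 0.3873.
ζωₙ = 6/2 = 3, so t_s ≈ 4/(ζωₙ) = 4/3 ≈ 1.333 s.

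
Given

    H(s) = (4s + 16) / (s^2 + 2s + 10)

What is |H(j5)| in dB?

Substitute s = j5: numerator = 16 + j20, denominator = -15 + j10.
|H(j5)| = |16 + j20| / |-15 + j10| = 25.612 / 18.028 ≈ 1.421.
In decibels: 20·log₁₀(1.421) ≈ 3.05 dB.

|H(j5)|_dB ≈ 3.05 dB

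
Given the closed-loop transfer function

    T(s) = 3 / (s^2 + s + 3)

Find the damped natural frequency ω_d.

ω_d ≈ 1.658 rad/s

Comparing s^2 + s + 3 to s^2 + 2ζωₙs + ωₙ²: ωₙ = √3 ≈ 1.732 rad/s and ζ = 1/(2·√3) ≈ 0.2887.
ζωₙ = 1/2 = 0.5, so ω_d = ωₙ√(1−ζ²) = √(ωₙ² − (ζωₙ)²) = √(3 − 0.5²) = √2.75 ≈ 1.658 rad/s.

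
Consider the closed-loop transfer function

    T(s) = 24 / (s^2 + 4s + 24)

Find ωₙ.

Compare the denominator to the standard form s^2 + 2ζωₙs + ωₙ².
ωₙ² = 24, so ωₙ = √24 ≈ 4.899 rad/s.

ωₙ ≈ 4.899 rad/s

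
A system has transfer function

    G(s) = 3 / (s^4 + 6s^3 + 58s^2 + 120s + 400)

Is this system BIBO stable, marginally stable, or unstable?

The denominator s^4 + 6s^3 + 58s^2 + 120s + 400 factors as (s^2 + 4s + 40)(s^2 + 2s + 10), giving poles at s = -2 + 6j, -2 - 6j, -1 + 3j, -1 - 3j.
Since all poles lie strictly in the left half-plane, the system is stable.

stable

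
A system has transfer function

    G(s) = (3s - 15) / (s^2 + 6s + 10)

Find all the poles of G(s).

s = -3 ± j

The poles are the roots of the denominator s^2 + 6s + 10 = 0.
Using the quadratic formula: s = (-6 ± √(-4))/2 = -3 ± 1j.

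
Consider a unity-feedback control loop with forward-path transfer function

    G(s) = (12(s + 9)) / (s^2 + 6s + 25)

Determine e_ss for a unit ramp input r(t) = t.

G(s) has no poles at the origin.
This is a Type 0 system; Kv = lim_{s→0} s·G(s) = 0, so the steady-state error for a ramp input is infinite.

e_ss = ∞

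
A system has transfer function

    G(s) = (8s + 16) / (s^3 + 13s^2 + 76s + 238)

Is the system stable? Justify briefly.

The denominator s^3 + 13s^2 + 76s + 238 factors as (s^2 + 6s + 34)(s + 7), giving poles at s = -3 ± 5j, -7.
Since all poles lie strictly in the left half-plane, the system is stable.

stable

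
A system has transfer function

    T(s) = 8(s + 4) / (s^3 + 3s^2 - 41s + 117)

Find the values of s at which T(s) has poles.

The poles are the roots of the denominator s^3 + 3s^2 - 41s + 117 = 0.
Trying s = -9: the polynomial evaluates to 0, so (s + 9) is a factor.
Dividing out leaves s^2 - 6s + 13 = 0.
The quadratic formula then gives s = 3 ± 2j.

s = 3 ± 2j, -9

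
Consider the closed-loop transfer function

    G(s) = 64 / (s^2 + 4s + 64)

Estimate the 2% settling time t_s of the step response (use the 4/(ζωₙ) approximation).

t_s ≈ 2 s

Comparing s^2 + 4s + 64 to s^2 + 2ζωₙs + ωₙ²: ωₙ = 8 rad/s and ζ = 4/(2·8) = 0.25.
ζωₙ = 4/2 = 2, so t_s ≈ 4/(ζωₙ) = 4/2 = 2 s.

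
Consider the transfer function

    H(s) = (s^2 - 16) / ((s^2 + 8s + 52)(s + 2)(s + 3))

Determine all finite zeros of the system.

s = -4, 4

Set the numerator to zero: s^2 - 16 = 0.
Factoring: (s + 4)(s - 4) = 0.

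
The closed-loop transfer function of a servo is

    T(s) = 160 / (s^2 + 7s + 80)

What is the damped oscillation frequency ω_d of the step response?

Comparing s^2 + 7s + 80 to s^2 + 2ζωₙs + ωₙ²: ωₙ = √80 ≈ 8.944 rad/s and ζ = 7/(2·√80) ≈ 0.3913.
ζωₙ = 7/2 = 3.5, so ω_d = ωₙ√(1−ζ²) = √(ωₙ² − (ζωₙ)²) = √(80 − 3.5²) = √67.75 ≈ 8.231 rad/s.

ω_d ≈ 8.231 rad/s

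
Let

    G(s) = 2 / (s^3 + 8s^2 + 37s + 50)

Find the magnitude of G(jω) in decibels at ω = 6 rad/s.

|G(j6)|_dB ≈ -41.5 dB

Substitute s = j6: numerator = 2, denominator = -238 + j6.
|G(j6)| = |2| / |-238 + j6| = 2 / 238.08 ≈ 0.008401.
In decibels: 20·log₁₀(0.008401) ≈ -41.5 dB.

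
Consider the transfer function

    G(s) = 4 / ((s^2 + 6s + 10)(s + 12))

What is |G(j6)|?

Substitute s = j6: numerator = 4, denominator = -528 + j276.
|G(j6)| = |4| / |-528 + j276| = 4 / 595.79 ≈ 0.006714.

|G(j6)| ≈ 0.006714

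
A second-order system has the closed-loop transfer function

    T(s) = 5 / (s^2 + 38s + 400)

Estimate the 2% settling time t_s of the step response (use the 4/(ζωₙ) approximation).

Comparing s^2 + 38s + 400 to s^2 + 2ζωₙs + ωₙ²: ωₙ = 20 rad/s and ζ = 38/(2·20) = 0.95.
ζωₙ = 38/2 = 19, so t_s ≈ 4/(ζωₙ) = 4/19 ≈ 0.2105 s.

t_s ≈ 0.2105 s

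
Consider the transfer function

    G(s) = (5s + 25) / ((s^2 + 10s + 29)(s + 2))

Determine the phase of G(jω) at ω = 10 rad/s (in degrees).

∠G(j10) ≈ -140.6°

At s = j10: numerator = 25 + j50, denominator = -1142 - j510.
∠G = ∠num − ∠den = 63.435° − (-155.94°) = 219.4°, which wraps to -140.6°.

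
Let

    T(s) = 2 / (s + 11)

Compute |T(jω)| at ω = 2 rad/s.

|T(j2)| ≈ 0.1789

Substitute s = j2: numerator = 2, denominator = 11 + j2.
|T(j2)| = |2| / |11 + j2| = 2 / 11.180 ≈ 0.1789.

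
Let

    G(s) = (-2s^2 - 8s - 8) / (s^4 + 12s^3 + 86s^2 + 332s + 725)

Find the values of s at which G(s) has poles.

The poles are the roots of the denominator s^4 + 12s^3 + 86s^2 + 332s + 725 = 0.
No real roots exist; factor into two real quadratics: (s^2 + 8s + 25)(s^2 + 4s + 29) = 0.
Each quadratic gives a conjugate pair via the quadratic formula.

s = -4 ± 3j, -2 ± 5j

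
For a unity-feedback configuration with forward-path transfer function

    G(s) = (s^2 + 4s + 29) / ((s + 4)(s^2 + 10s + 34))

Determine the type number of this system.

The denominator has no factor of s at the origin — no free integrator — so this is a Type 0 system.

Type 0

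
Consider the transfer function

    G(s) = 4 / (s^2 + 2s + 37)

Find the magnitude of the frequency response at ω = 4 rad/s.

|G(j4)| ≈ 0.1780

Substitute s = j4: numerator = 4, denominator = 21 + j8.
|G(j4)| = |4| / |21 + j8| = 4 / 22.472 ≈ 0.1780.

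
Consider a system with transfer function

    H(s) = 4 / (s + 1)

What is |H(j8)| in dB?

|H(j8)|_dB ≈ -6.09 dB

Substitute s = j8: numerator = 4, denominator = 1 + j8.
|H(j8)| = |4| / |1 + j8| = 4 / 8.0623 ≈ 0.4961.
In decibels: 20·log₁₀(0.4961) ≈ -6.09 dB.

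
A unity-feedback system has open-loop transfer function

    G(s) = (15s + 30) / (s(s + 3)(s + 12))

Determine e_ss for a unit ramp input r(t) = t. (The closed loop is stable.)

G(s) has one pole at the origin.
This is a Type 1 system. Kv = lim_{s→0} s·G(s) = 30/36 = 5/6.
e_ss = 1/Kv = 1/(5/6) = 6/5 ≈ 1.200.

e_ss = 1.200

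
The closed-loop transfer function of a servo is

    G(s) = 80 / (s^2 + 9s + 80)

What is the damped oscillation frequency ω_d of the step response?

Comparing s^2 + 9s + 80 to s^2 + 2ζωₙs + ωₙ²: ωₙ = √80 ≈ 8.944 rad/s and ζ = 9/(2·√80) ≈ 0.5031.
ζωₙ = 9/2 = 4.5, so ω_d = ωₙ√(1−ζ²) = √(ωₙ² − (ζωₙ)²) = √(80 − 4.5²) = √59.75 ≈ 7.730 rad/s.

ω_d ≈ 7.730 rad/s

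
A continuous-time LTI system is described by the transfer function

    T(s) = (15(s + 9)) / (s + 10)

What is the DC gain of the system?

At s = 0 each factor (s + a) contributes a and each (s^2 + bs + c) contributes c.
T(0) = 15·(9) / ((10)) = 135/10 = 27/2.

T(0) = 27/2 ≈ 13.50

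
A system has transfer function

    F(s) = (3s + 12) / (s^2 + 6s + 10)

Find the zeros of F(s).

s = -4

Set the numerator to zero: 3s + 12 = 0, i.e. 3·(s + 4) = 0.
So s = -4.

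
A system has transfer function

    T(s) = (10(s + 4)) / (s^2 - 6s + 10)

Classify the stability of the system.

The denominator s^2 - 6s + 10 factors as (s^2 - 6s + 10), giving poles at s = 3 ± j.
Since the pole(s) at s = 3 ± j lie in the right half-plane, the system is unstable.

unstable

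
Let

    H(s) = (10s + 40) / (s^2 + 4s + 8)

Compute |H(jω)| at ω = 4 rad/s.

|H(j4)| ≈ 3.162

Substitute s = j4: numerator = 40 + j40, denominator = -8 + j16.
|H(j4)| = |40 + j40| / |-8 + j16| = 56.569 / 17.889 ≈ 3.162.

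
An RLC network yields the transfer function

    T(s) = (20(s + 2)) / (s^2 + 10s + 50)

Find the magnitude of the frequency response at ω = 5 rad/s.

Substitute s = j5: numerator = 40 + j100, denominator = 25 + j50.
|T(j5)| = |40 + j100| / |25 + j50| = 107.70 / 55.902 ≈ 1.927.

|T(j5)| ≈ 1.927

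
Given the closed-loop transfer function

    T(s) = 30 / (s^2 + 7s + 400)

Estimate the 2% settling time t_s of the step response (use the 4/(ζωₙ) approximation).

t_s ≈ 1.143 s

Comparing s^2 + 7s + 400 to s^2 + 2ζωₙs + ωₙ²: ωₙ = 20 rad/s and ζ = 7/(2·20) = 0.175.
ζωₙ = 7/2 = 3.5, so t_s ≈ 4/(ζωₙ) = 4/3.5 ≈ 1.143 s.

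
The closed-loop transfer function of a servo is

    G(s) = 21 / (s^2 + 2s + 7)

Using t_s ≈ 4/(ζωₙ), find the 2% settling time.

t_s ≈ 4 s

Comparing s^2 + 2s + 7 to s^2 + 2ζωₙs + ωₙ²: ωₙ = √7 ≈ 2.646 rad/s and ζ = 2/(2·√7) ≈ 0.3780.
ζωₙ = 2/2 = 1, so t_s ≈ 4/(ζωₙ) = 4/1 = 4 s.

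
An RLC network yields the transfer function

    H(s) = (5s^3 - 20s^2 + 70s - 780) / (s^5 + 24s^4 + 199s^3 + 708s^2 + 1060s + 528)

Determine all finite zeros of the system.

Set the numerator to zero: 5s^3 - 20s^2 + 70s - 780 = 0, i.e. 5·(s^3 - 4s^2 + 14s - 156) = 0.
Factoring: (s - 6)(s^2 + 2s + 26) = 0.

s = 6, -1 + 5j, -1 - 5j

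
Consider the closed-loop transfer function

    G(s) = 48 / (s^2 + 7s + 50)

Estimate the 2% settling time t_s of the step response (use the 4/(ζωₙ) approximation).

Comparing s^2 + 7s + 50 to s^2 + 2ζωₙs + ωₙ²: ωₙ = √50 ≈ 7.071 rad/s and ζ = 7/(2·√50) ≈ 0.4950.
ζωₙ = 7/2 = 3.5, so t_s ≈ 4/(ζωₙ) = 4/3.5 ≈ 1.143 s.

t_s ≈ 1.143 s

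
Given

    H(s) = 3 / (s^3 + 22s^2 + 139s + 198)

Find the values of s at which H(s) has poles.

The poles are the roots of the denominator s^3 + 22s^2 + 139s + 198 = 0.
Trying s = -2: the polynomial evaluates to 0, so (s + 2) is a factor.
Dividing out leaves s^2 + 20s + 99 = 0.
Factoring the quadratic: (s + 11)(s + 9) = 0.

s = -2, -11, -9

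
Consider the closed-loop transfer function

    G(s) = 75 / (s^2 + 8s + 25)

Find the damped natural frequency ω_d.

Comparing s^2 + 8s + 25 to s^2 + 2ζωₙs + ωₙ²: ωₙ = 5 rad/s and ζ = 8/(2·5) = 0.8.
ζωₙ = 8/2 = 4, so ω_d = ωₙ√(1−ζ²) = √(ωₙ² − (ζωₙ)²) = √(25 − 4²) = √9 = 3 rad/s.

ω_d = 3 rad/s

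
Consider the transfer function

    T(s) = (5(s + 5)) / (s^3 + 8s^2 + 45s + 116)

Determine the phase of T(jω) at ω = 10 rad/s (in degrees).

∠T(j10) ≈ -155.4°

At s = j10: numerator = 25 + j50, denominator = -684 - j550.
∠T = ∠num − ∠den = 63.435° − (-141.20°) = 204.6°, which wraps to -155.4°.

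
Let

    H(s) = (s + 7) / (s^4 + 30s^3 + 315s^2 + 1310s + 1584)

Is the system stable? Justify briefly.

stable

The denominator s^4 + 30s^3 + 315s^2 + 1310s + 1584 factors as (s + 11)(s + 9)(s + 8)(s + 2), giving poles at s = -11, -9, -8, -2.
Since all poles lie strictly in the left half-plane, the system is stable.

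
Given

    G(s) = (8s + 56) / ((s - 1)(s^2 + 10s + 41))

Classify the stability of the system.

unstable

The poles can be read from the denominator factors: s = 1, -5 + 4j, -5 - 4j.
Since the pole(s) at s = 1 lie in the right half-plane, the system is unstable.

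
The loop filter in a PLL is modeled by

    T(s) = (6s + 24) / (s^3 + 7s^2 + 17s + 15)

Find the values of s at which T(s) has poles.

s = -2 + j, -2 - j, -3

The poles are the roots of the denominator s^3 + 7s^2 + 17s + 15 = 0.
Trying s = -3: the polynomial evaluates to 0, so (s + 3) is a factor.
Dividing out leaves s^2 + 4s + 5 = 0.
The quadratic formula then gives s = -2 ± 1j.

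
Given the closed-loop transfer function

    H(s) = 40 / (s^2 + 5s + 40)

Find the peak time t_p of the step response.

Comparing s^2 + 5s + 40 to s^2 + 2ζωₙs + ωₙ²: ωₙ = √40 ≈ 6.325 rad/s and ζ = 5/(2·√40) ≈ 0.3953.
ζωₙ = 5/2 = 2.5, so ω_d = ωₙ√(1−ζ²) = √(ωₙ² − (ζωₙ)²) = √(40 − 2.5²) = √33.75 ≈ 5.809 rad/s.
t_p = π/ω_d = π/5.809 ≈ 0.5408 s.

t_p ≈ 0.5408 s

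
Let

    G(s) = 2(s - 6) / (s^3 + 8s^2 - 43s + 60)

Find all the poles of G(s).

The poles are the roots of the denominator s^3 + 8s^2 - 43s + 60 = 0.
Trying s = -12: the polynomial evaluates to 0, so (s + 12) is a factor.
Dividing out leaves s^2 - 4s + 5 = 0.
The quadratic formula then gives s = 2 ± 1j.

s = 2 + j, 2 - j, -12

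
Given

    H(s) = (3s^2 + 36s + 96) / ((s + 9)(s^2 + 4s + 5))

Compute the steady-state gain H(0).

Set s = 0: H(0) = (96) / (45) = 32/15.

H(0) = 32/15 ≈ 2.133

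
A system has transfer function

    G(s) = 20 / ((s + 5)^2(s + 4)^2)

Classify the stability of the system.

stable

The poles can be read from the denominator factors: s = -5, -4, -5, -4.
Since all poles lie strictly in the left half-plane, the system is stable.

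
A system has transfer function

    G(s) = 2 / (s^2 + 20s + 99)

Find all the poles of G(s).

s = -11, -9

The poles are the roots of the denominator s^2 + 20s + 99 = 0.
Factoring: (s + 11)(s + 9) = 0, so s = -11 and s = -9.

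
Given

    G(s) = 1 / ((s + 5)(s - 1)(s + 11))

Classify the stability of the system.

unstable

The poles can be read from the denominator factors: s = -5, 1, -11.
Since the pole(s) at s = 1 lie in the right half-plane, the system is unstable.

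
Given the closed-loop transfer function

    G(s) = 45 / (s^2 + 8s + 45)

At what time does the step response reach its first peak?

Comparing s^2 + 8s + 45 to s^2 + 2ζωₙs + ωₙ²: ωₙ = √45 ≈ 6.708 rad/s and ζ = 8/(2·√45) ≈ 0.5963.
ζωₙ = 8/2 = 4, so ω_d = ωₙ√(1−ζ²) = √(ωₙ² − (ζωₙ)²) = √(45 − 4²) = √29 ≈ 5.385 rad/s.
t_p = π/ω_d = π/5.385 ≈ 0.5834 s.

t_p ≈ 0.5834 s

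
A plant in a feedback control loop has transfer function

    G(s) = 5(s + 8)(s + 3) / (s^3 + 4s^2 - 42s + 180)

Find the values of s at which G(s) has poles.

s = 3 ± 3j, -10

The poles are the roots of the denominator s^3 + 4s^2 - 42s + 180 = 0.
Trying s = -10: the polynomial evaluates to 0, so (s + 10) is a factor.
Dividing out leaves s^2 - 6s + 18 = 0.
The quadratic formula then gives s = 3 ± 3j.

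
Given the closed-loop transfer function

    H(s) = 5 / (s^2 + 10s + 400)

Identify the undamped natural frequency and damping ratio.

ωₙ = 20 rad/s, ζ = 0.25

Compare the denominator to the standard form s^2 + 2ζωₙs + ωₙ².
ωₙ² = 400, so ωₙ = 20 rad/s.
2ζωₙ = 10, so ζ = 10/(2·20) = 0.25.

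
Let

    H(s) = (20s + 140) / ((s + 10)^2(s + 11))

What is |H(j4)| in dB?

|H(j4)|_dB ≈ -18.5 dB

Substitute s = j4: numerator = 140 + j80, denominator = 604 + j1216.
|H(j4)| = |140 + j80| / |604 + j1216| = 161.25 / 1357.7 ≈ 0.1188.
In decibels: 20·log₁₀(0.1188) ≈ -18.5 dB.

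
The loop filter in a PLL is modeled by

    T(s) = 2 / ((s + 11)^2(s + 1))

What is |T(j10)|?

Substitute s = j10: numerator = 2, denominator = -2179 + j430.
|T(j10)| = |2| / |-2179 + j430| = 2 / 2221.0 ≈ 0.0009005.

|T(j10)| ≈ 0.0009005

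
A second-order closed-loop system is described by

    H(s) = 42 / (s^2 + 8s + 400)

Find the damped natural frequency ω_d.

Comparing s^2 + 8s + 400 to s^2 + 2ζωₙs + ωₙ²: ωₙ = 20 rad/s and ζ = 8/(2·20) = 0.2.
ζωₙ = 8/2 = 4, so ω_d = ωₙ√(1−ζ²) = √(ωₙ² − (ζωₙ)²) = √(400 − 4²) = √384 ≈ 19.60 rad/s.

ω_d ≈ 19.60 rad/s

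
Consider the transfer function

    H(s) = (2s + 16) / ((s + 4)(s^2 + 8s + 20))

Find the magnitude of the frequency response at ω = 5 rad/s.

|H(j5)| ≈ 0.07310

Substitute s = j5: numerator = 16 + j10, denominator = -220 + j135.
|H(j5)| = |16 + j10| / |-220 + j135| = 18.868 / 258.12 ≈ 0.07310.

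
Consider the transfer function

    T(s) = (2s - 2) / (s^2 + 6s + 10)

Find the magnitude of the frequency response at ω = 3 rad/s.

|T(j3)| ≈ 0.3508

Substitute s = j3: numerator = -2 + j6, denominator = 1 + j18.
|T(j3)| = |-2 + j6| / |1 + j18| = 6.3246 / 18.028 ≈ 0.3508.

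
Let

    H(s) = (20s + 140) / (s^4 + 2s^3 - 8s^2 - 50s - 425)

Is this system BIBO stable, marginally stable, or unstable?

The denominator s^4 + 2s^3 - 8s^2 - 50s - 425 factors as (s^2 + 2s + 17)(s - 5)(s + 5), giving poles at s = -1 ± 4j, 5, -5.
Since the pole(s) at s = 5 lie in the right half-plane, the system is unstable.

unstable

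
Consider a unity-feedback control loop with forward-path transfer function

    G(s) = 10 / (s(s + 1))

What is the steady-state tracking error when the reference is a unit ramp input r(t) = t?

e_ss = 0.1000

G(s) has one pole at the origin.
This is a Type 1 system. Kv = lim_{s→0} s·G(s) = 10/1.
e_ss = 1/Kv = 1/(10) = 1/10 ≈ 0.1000.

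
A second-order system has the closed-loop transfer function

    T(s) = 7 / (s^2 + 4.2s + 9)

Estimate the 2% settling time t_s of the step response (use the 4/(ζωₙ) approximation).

t_s ≈ 1.905 s

Comparing s^2 + 4.2s + 9 to s^2 + 2ζωₙs + ωₙ²: ωₙ = 3 rad/s and ζ = 4.2/(2·3) = 0.7.
ζωₙ = 4.2/2 = 2.1, so t_s ≈ 4/(ζωₙ) = 4/2.1 ≈ 1.905 s.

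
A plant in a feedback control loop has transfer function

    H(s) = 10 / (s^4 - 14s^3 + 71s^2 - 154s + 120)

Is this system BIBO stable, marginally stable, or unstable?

The denominator s^4 - 14s^3 + 71s^2 - 154s + 120 factors as (s - 4)(s - 5)(s - 3)(s - 2), giving poles at s = 4, 5, 3, 2.
Since the pole(s) at s = 4, 5, 3, 2 lie in the right half-plane, the system is unstable.

unstable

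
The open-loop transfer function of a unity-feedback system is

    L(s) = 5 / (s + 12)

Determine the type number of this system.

The denominator has no factor of s at the origin — no free integrator — so this is a Type 0 system.

Type 0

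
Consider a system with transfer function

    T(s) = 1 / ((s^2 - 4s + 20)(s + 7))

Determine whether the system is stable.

The poles can be read from the denominator factors: s = 2 ± 4j, -7.
Since the pole(s) at s = 2 ± 4j lie in the right half-plane, the system is unstable.

unstable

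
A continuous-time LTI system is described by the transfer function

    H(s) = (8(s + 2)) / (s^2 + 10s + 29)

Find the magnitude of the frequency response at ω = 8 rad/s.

Substitute s = j8: numerator = 16 + j64, denominator = -35 + j80.
|H(j8)| = |16 + j64| / |-35 + j80| = 65.970 / 87.321 ≈ 0.7555.

|H(j8)| ≈ 0.7555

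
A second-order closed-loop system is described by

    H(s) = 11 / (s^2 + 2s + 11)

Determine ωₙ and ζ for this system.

ωₙ ≈ 3.317 rad/s, ζ ≈ 0.3015

Compare the denominator to the standard form s^2 + 2ζωₙs + ωₙ².
ωₙ² = 11, so ωₙ = √11 ≈ 3.317 rad/s.
2ζωₙ = 2, so ζ = 2/(2·√11) ≈ 0.3015.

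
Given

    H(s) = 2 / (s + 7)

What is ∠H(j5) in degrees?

At s = j5: numerator = 2, denominator = 7 + j5.
∠H = ∠num − ∠den = 0° − (35.538°) = -35.54°.

∠H(j5) ≈ -35.54°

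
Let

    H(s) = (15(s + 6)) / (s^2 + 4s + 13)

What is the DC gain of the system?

At s = 0 each factor (s + a) contributes a and each (s^2 + bs + c) contributes c.
H(0) = 15·(6) / ((13)) = 90/13 = 90/13.

H(0) = 90/13 ≈ 6.923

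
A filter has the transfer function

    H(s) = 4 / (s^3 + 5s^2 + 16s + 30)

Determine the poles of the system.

s = -1 ± 3j, -3

The poles are the roots of the denominator s^3 + 5s^2 + 16s + 30 = 0.
Trying s = -3: the polynomial evaluates to 0, so (s + 3) is a factor.
Dividing out leaves s^2 + 2s + 10 = 0.
The quadratic formula then gives s = -1 ± 3j.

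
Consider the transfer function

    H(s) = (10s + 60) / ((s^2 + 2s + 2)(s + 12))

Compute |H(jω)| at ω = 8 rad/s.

|H(j8)| ≈ 0.1083

Substitute s = j8: numerator = 60 + j80, denominator = -872 - j304.
|H(j8)| = |60 + j80| / |-872 - j304| = 100 / 923.47 ≈ 0.1083.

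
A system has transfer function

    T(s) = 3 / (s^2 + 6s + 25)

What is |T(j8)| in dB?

|T(j8)|_dB ≈ -26.3 dB

Substitute s = j8: numerator = 3, denominator = -39 + j48.
|T(j8)| = |3| / |-39 + j48| = 3 / 61.847 ≈ 0.04851.
In decibels: 20·log₁₀(0.04851) ≈ -26.3 dB.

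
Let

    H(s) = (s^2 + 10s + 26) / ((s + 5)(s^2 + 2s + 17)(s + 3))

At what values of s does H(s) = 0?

Set the numerator to zero: s^2 + 10s + 26 = 0.
Factoring: (s^2 + 10s + 26) = 0.

s = -5 ± j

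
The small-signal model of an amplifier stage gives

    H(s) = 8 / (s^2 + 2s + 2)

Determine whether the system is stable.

The denominator s^2 + 2s + 2 factors as (s^2 + 2s + 2), giving poles at s = -1 ± j.
Since all poles lie strictly in the left half-plane, the system is stable.

stable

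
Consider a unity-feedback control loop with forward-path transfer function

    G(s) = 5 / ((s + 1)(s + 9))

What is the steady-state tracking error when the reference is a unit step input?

e_ss = 0.6429

G(s) has no poles at the origin.
This is a Type 0 system. Kp = lim_{s→0} G(s) = 5/9.
e_ss = 1/(1 + Kp) = 1/(1 + 5/9) = 9/14 ≈ 0.6429.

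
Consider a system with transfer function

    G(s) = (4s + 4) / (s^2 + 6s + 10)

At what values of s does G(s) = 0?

Set the numerator to zero: 4s + 4 = 0, i.e. 4·(s + 1) = 0.
So s = -1.

s = -1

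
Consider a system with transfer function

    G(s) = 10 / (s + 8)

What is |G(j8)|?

Substitute s = j8: numerator = 10, denominator = 8 + j8.
|G(j8)| = |10| / |8 + j8| = 10 / 11.314 ≈ 0.8839.

|G(j8)| ≈ 0.8839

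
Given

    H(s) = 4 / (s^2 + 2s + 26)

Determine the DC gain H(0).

H(0) = 2/13 ≈ 0.1538

Set s = 0: H(0) = (4) / (26) = 2/13.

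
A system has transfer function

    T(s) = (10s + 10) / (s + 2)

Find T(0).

Set s = 0: T(0) = (10) / (2) = 5.

T(0) = 5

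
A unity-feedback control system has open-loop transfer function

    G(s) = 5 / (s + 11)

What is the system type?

Type 0

The denominator has no factor of s at the origin — no free integrator — so this is a Type 0 system.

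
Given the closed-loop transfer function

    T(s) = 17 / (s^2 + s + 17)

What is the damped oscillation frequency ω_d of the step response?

ω_d ≈ 4.093 rad/s

Comparing s^2 + s + 17 to s^2 + 2ζωₙs + ωₙ²: ωₙ = √17 ≈ 4.123 rad/s and ζ = 1/(2·√17) ≈ 0.1213.
ζωₙ = 1/2 = 0.5, so ω_d = ωₙ√(1−ζ²) = √(ωₙ² − (ζωₙ)²) = √(17 − 0.5²) = √16.75 ≈ 4.093 rad/s.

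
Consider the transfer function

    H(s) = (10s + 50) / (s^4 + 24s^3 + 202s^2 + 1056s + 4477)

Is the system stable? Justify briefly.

stable

The denominator s^4 + 24s^3 + 202s^2 + 1056s + 4477 factors as (s + 11)^2(s^2 + 2s + 37), giving poles at s = -11, -1 ± 6j, -11.
Since all poles lie strictly in the left half-plane, the system is stable.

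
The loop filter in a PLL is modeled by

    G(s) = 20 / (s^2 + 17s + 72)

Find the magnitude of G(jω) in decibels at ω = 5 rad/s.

|G(j5)|_dB ≈ -13.7 dB

Substitute s = j5: numerator = 20, denominator = 47 + j85.
|G(j5)| = |20| / |47 + j85| = 20 / 97.129 ≈ 0.2059.
In decibels: 20·log₁₀(0.2059) ≈ -13.7 dB.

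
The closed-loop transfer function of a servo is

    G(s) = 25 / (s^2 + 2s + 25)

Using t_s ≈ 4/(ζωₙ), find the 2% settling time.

Comparing s^2 + 2s + 25 to s^2 + 2ζωₙs + ωₙ²: ωₙ = 5 rad/s and ζ = 2/(2·5) = 0.2.
ζωₙ = 2/2 = 1, so t_s ≈ 4/(ζωₙ) = 4/1 = 4 s.

t_s ≈ 4 s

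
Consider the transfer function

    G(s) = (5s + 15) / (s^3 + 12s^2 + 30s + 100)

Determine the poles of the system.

The poles are the roots of the denominator s^3 + 12s^2 + 30s + 100 = 0.
Trying s = -10: the polynomial evaluates to 0, so (s + 10) is a factor.
Dividing out leaves s^2 + 2s + 10 = 0.
The quadratic formula then gives s = -1 ± 3j.

s = -1 ± 3j, -10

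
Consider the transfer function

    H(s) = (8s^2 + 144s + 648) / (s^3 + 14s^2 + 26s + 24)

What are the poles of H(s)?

s = -1 ± j, -12

The poles are the roots of the denominator s^3 + 14s^2 + 26s + 24 = 0.
Trying s = -12: the polynomial evaluates to 0, so (s + 12) is a factor.
Dividing out leaves s^2 + 2s + 2 = 0.
The quadratic formula then gives s = -1 ± 1j.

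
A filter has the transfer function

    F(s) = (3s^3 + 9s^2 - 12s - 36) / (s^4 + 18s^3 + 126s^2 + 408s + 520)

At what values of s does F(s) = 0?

Set the numerator to zero: 3s^3 + 9s^2 - 12s - 36 = 0, i.e. 3·(s^3 + 3s^2 - 4s - 12) = 0.
Factoring: (s + 2)(s + 3)(s - 2) = 0.

s = -2, -3, 2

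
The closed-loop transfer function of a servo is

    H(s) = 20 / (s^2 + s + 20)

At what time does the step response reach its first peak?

t_p ≈ 0.7069 s

Comparing s^2 + s + 20 to s^2 + 2ζωₙs + ωₙ²: ωₙ = √20 ≈ 4.472 rad/s and ζ = 1/(2·√20) ≈ 0.1118.
ζωₙ = 1/2 = 0.5, so ω_d = ωₙ√(1−ζ²) = √(ωₙ² − (ζωₙ)²) = √(20 − 0.5²) = √19.75 ≈ 4.444 rad/s.
t_p = π/ω_d = π/4.444 ≈ 0.7069 s.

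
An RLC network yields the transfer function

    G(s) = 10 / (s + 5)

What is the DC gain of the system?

Set s = 0: G(0) = (10) / (5) = 2.

G(0) = 2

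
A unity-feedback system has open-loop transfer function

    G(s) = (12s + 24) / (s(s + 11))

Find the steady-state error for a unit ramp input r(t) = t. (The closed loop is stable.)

G(s) has one pole at the origin.
This is a Type 1 system. Kv = lim_{s→0} s·G(s) = 24/11.
e_ss = 1/Kv = 1/(24/11) = 11/24 ≈ 0.4583.

e_ss = 0.4583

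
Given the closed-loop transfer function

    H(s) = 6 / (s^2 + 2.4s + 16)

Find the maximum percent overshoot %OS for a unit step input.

%OS ≈ 37.2%

Comparing s^2 + 2.4s + 16 to s^2 + 2ζωₙs + ωₙ²: ωₙ = 4 rad/s and ζ = 2.4/(2·4) = 0.3.
%OS = 100·exp(−πζ/√(1−ζ²)) = 100·exp(−π·0.3/√(1−0.3²)) ≈ 37.2%.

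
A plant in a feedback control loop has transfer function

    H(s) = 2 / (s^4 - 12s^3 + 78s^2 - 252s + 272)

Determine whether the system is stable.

The denominator s^4 - 12s^3 + 78s^2 - 252s + 272 factors as (s - 4)(s^2 - 6s + 34)(s - 2), giving poles at s = 4, 3 ± 5j, 2.
Since the pole(s) at s = 4, 3 + 5j, 3 - 5j, 2 lie in the right half-plane, the system is unstable.

unstable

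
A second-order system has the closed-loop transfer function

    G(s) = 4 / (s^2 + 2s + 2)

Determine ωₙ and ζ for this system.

Compare the denominator to the standard form s^2 + 2ζωₙs + ωₙ².
ωₙ² = 2, so ωₙ = √2 ≈ 1.414 rad/s.
2ζωₙ = 2, so ζ = 2/(2·√2) ≈ 0.7071.

ωₙ ≈ 1.414 rad/s, ζ ≈ 0.7071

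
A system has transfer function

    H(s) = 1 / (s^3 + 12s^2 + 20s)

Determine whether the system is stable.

marginally stable

The denominator s^3 + 12s^2 + 20s factors as s(s + 2)(s + 10), giving poles at s = 0, -2, -10.
Since the simple pole(s) at s = 0 lie on the jω-axis with none in the right half-plane, the system is marginally stable.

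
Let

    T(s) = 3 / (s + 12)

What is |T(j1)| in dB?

|T(j1)|_dB ≈ -12.1 dB

Substitute s = j1: numerator = 3, denominator = 12 + j1.
|T(j1)| = |3| / |12 + j1| = 3 / 12.042 ≈ 0.2491.
In decibels: 20·log₁₀(0.2491) ≈ -12.1 dB.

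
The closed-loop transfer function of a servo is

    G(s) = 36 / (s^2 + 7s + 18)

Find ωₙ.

Compare the denominator to the standard form s^2 + 2ζωₙs + ωₙ².
ωₙ² = 18, so ωₙ = √18 ≈ 4.243 rad/s.

ωₙ ≈ 4.243 rad/s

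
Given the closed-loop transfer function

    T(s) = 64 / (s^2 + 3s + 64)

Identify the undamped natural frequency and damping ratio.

ωₙ = 8 rad/s, ζ = 0.1875

Compare the denominator to the standard form s^2 + 2ζωₙs + ωₙ².
ωₙ² = 64, so ωₙ = 8 rad/s.
2ζωₙ = 3, so ζ = 3/(2·8) = 0.1875.
With ζ = 0.1875 the response is underdamped.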